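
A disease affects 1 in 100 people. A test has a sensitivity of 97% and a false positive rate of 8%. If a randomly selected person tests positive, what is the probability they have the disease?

Let D = the rare event, + = positive/flagged.
P(D) = 1/100
P(+|D) = 97/100
P(+|D') = 8/100 = 2/25
P(+) = P(+|D)P(D) + P(+|D')P(D')
     = \frac{97}{100} × \frac{1}{100} + \frac{2}{25} × \frac{99}{100}
     = \frac{889}{10000}
P(D|+) = P(+|D)P(D)/P(+) = \frac{97}{889}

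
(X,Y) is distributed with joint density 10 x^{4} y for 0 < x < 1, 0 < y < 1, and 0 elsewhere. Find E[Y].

E[Y] = ∫_0^1 ∫_0^1 y × f(x,y) dx dy
= \frac{2}{3}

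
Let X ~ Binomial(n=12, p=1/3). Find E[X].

For X ~ Binomial(n=12, p=1/3), the expected value is:
E[X] = 4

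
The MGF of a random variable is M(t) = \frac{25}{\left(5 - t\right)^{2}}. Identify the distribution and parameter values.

The MGF M(t) = \frac{25}{\left(5 - t\right)^{2}} is the standard form for the Gamma distribution.
Comparing with the known MGF formula identifies: Gamma(shape α=2, rate β=5)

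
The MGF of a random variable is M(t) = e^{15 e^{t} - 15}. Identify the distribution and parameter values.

The MGF M(t) = e^{15 e^{t} - 15} is the standard form for the Poisson distribution.
Comparing with the known MGF formula identifies: Poisson(λ=15)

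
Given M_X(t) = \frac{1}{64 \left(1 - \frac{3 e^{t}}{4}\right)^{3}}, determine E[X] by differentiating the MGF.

To find E[X], compute M^(1)(0):
M^(1)(t) = \frac{9 e^{t}}{256 \left(1 - \frac{3 e^{t}}{4}\right)^{4}}
M^(1)(0) = 9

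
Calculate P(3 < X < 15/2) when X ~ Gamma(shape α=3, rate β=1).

P(3 < X < 15/2) = ∫_{3}^{15/2} f(x) dx
where f(x) = \frac{x^{2} e^{- x}}{2}
= - \frac{293}{8 e^{\frac{15}{2}}} + \frac{17}{2 e^{3}}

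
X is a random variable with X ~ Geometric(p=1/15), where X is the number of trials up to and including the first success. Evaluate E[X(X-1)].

E[X(X-1)] = E[X² - X] = E[X²] - E[X]
E[X] = 15
E[X²] = Var(X) + (E[X])² = 210 + (15)² = 435
E[X(X-1)] = 435 - 15 = 420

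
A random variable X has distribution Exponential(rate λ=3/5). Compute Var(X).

For X ~ Exponential(rate λ=3/5):
Var(X) = \frac{25}{9}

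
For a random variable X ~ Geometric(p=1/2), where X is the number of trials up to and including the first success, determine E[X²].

Using the identity E[X²] = Var(X) + (E[X])²:
E[X] = 2
Var(X) = 2
E[X²] = 2 + (2)²
= 6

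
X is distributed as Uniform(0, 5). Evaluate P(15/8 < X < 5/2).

P(15/8 < X < 5/2) = ∫_{15/8}^{5/2} f(x) dx
where f(x) = \frac{1}{5}
= \frac{1}{8}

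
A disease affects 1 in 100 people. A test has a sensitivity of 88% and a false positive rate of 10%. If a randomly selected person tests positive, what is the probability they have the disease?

Let D = the rare event, + = positive/flagged.
P(D) = 1/100
P(+|D) = 88/100 = 22/25
P(+|D') = 10/100 = 1/10
P(+) = P(+|D)P(D) + P(+|D')P(D')
     = \frac{22}{25} × \frac{1}{100} + \frac{1}{10} × \frac{99}{100}
     = \frac{539}{5000}
P(D|+) = P(+|D)P(D)/P(+) = \frac{4}{49}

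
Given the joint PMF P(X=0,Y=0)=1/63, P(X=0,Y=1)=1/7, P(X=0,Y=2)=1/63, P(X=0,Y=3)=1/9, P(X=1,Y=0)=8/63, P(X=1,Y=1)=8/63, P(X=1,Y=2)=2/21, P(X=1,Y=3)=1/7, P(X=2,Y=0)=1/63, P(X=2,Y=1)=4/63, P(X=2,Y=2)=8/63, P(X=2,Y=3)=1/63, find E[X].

First find marginal of X:
P(X=0) = 2/7
P(X=1) = 31/63
P(X=2) = 2/9
E[X] = 0 × 2/7 + 1 × 31/63 + 2 × 2/9 = 59/63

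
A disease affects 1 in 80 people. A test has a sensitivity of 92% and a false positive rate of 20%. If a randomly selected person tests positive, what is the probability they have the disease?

Let D = the rare event, + = positive/flagged.
P(D) = 1/80
P(+|D) = 92/100 = 23/25
P(+|D') = 20/100 = 1/5
P(+) = P(+|D)P(D) + P(+|D')P(D')
     = \frac{23}{25} × \frac{1}{80} + \frac{1}{5} × \frac{79}{80}
     = \frac{209}{1000}
P(D|+) = P(+|D)P(D)/P(+) = \frac{23}{418}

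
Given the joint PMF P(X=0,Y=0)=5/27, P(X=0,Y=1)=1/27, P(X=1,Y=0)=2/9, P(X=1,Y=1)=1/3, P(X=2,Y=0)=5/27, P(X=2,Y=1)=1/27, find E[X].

First find marginal of X:
P(X=0) = 2/9
P(X=1) = 5/9
P(X=2) = 2/9
E[X] = 0 × 2/9 + 1 × 5/9 + 2 × 2/9 = 1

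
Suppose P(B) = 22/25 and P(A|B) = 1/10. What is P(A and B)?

By definition, P(A|B) = P(A ∩ B) / P(B)
So P(A ∩ B) = P(A|B) × P(B)
= 1/10 × 22/25
= 11/125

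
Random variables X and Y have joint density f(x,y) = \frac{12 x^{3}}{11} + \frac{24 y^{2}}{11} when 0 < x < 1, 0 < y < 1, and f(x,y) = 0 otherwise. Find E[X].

E[X] = ∫_0^1 ∫_0^1 x × f(x,y) dy dx
= ∫_0^1 ∫_0^1 x × (\frac{12 x^{3}}{11} + \frac{24 y^{2}}{11}) dy dx
= \frac{32}{55}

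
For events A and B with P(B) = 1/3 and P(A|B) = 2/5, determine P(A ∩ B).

By definition, P(A|B) = P(A ∩ B) / P(B)
So P(A ∩ B) = P(A|B) × P(B)
= 2/5 × 1/3
= 2/15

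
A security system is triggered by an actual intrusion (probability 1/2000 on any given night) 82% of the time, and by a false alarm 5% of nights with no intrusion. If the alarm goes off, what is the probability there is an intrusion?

Let D = the rare event, + = positive/flagged.
P(D) = 1/2000
P(+|D) = 82/100 = 41/50
P(+|D') = 5/100 = 1/20
P(+) = P(+|D)P(D) + P(+|D')P(D')
     = \frac{41}{50} × \frac{1}{2000} + \frac{1}{20} × \frac{1999}{2000}
     = \frac{10077}{200000}
P(D|+) = P(+|D)P(D)/P(+) = \frac{82}{10077}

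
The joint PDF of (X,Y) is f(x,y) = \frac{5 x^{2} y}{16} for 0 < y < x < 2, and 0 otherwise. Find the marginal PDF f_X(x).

f_X(x) = ∫_0^x \frac{5 x^{2} y}{16} dy = \frac{5 x^{4}}{32}
for 0 < x < 2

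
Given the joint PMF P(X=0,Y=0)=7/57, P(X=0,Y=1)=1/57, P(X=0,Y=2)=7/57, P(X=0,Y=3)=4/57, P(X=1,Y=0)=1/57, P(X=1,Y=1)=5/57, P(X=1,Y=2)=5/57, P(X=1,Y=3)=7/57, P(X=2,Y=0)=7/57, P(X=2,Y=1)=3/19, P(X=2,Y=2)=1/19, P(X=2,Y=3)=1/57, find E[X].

First find marginal of X:
P(X=0) = 1/3
P(X=1) = 6/19
P(X=2) = 20/57
E[X] = 0 × 1/3 + 1 × 6/19 + 2 × 20/57 = 58/57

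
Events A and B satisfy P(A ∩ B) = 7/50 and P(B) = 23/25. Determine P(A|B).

P(A|B) = P(A ∩ B) / P(B)
= (7/50) / (23/25)
= 7/46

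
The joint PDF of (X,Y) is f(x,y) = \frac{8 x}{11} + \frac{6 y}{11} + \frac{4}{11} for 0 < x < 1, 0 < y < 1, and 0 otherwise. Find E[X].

E[X] = ∫_0^1 ∫_0^1 x × f(x,y) dy dx
= ∫_0^1 ∫_0^1 x × (\frac{8 x}{11} + \frac{6 y}{11} + \frac{4}{11}) dy dx
= \frac{37}{66}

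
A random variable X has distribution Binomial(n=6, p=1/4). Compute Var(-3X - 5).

For X ~ Binomial(n=6, p=1/4):
Var(X) = \frac{9}{8}
Var(-3X - 5) = (-3)² × Var(X) = 9 × \frac{9}{8} = \frac{81}{8}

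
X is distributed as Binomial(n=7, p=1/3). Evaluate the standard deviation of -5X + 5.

For X ~ Binomial(n=7, p=1/3):
Var(X) = \frac{14}{9}
SD(X) = √(Var(X)) = √(\frac{14}{9}) = \frac{\sqrt{14}}{3}
SD(-5X + 5) = |-5| × SD(X) = 5 × \frac{\sqrt{14}}{3} = \frac{5 \sqrt{14}}{3}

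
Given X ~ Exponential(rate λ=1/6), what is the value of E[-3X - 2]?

For X ~ Exponential(rate λ=1/6):
E[X] = 6
E[-3X - 2] = -3 × E[X] - 2 = -20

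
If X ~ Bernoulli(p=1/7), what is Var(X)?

For X ~ Bernoulli(p=1/7):
Var(X) = \frac{6}{49}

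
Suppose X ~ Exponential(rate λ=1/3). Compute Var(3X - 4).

For X ~ Exponential(rate λ=1/3):
Var(X) = 9
Var(3X - 4) = (3)² × Var(X) = 9 × 9 = 81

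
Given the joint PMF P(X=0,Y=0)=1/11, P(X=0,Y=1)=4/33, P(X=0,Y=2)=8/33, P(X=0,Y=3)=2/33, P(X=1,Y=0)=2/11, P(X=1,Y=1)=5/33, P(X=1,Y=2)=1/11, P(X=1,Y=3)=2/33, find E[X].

First find marginal of X:
P(X=0) = 17/33
P(X=1) = 16/33
E[X] = 0 × 17/33 + 1 × 16/33 = 16/33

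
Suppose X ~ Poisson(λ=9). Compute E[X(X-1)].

E[X(X-1)] = E[X² - X] = E[X²] - E[X]
E[X] = 9
E[X²] = Var(X) + (E[X])² = 9 + (9)² = 90
E[X(X-1)] = 90 - 9 = 81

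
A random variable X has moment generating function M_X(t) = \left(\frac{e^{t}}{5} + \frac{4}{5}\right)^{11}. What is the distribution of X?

The MGF M(t) = \left(\frac{e^{t}}{5} + \frac{4}{5}\right)^{11} is the standard form for the Binomial distribution.
Comparing with the known MGF formula identifies: Binomial(n=11, p=1/5)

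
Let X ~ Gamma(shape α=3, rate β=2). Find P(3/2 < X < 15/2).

P(3/2 < X < 15/2) = ∫_{3/2}^{15/2} f(x) dx
where f(x) = 4 x^{2} e^{- 2 x}
= \frac{-257 + 17 e^{12}}{2 e^{15}}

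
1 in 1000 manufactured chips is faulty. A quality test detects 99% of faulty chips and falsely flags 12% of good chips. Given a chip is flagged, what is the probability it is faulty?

Let D = the rare event, + = positive/flagged.
P(D) = 1/1000
P(+|D) = 99/100
P(+|D') = 12/100 = 3/25
P(+) = P(+|D)P(D) + P(+|D')P(D')
     = \frac{99}{100} × \frac{1}{1000} + \frac{3}{25} × \frac{999}{1000}
     = \frac{12087}{100000}
P(D|+) = P(+|D)P(D)/P(+) = \frac{11}{1343}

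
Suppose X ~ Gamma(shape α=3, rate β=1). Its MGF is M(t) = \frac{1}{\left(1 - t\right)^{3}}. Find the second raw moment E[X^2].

To find E[X^2], compute M^(2)(0):
M^(1)(t) = \frac{3}{\left(1 - t\right)^{4}}
M^(2)(t) = \frac{12}{\left(1 - t\right)^{5}}
M^(2)(0) = 12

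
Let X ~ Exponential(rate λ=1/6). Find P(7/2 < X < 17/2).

P(7/2 < X < 17/2) = ∫_{7/2}^{17/2} f(x) dx
where f(x) = \frac{e^{- \frac{x}{6}}}{6}
= - \frac{1 - e^{\frac{5}{6}}}{e^{\frac{17}{12}}}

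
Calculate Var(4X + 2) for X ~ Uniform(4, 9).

For X ~ Uniform(4, 9):
Var(X) = \frac{25}{12}
Var(4X + 2) = (4)² × Var(X) = 16 × \frac{25}{12} = \frac{100}{3}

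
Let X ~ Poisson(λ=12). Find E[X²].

Using the identity E[X²] = Var(X) + (E[X])²:
E[X] = 12
Var(X) = 12
E[X²] = 12 + (12)²
= 156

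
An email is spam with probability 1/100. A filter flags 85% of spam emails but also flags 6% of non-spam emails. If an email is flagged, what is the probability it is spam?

Let D = the rare event, + = positive/flagged.
P(D) = 1/100
P(+|D) = 85/100 = 17/20
P(+|D') = 6/100 = 3/50
P(+) = P(+|D)P(D) + P(+|D')P(D')
     = \frac{17}{20} × \frac{1}{100} + \frac{3}{50} × \frac{99}{100}
     = \frac{679}{10000}
P(D|+) = P(+|D)P(D)/P(+) = \frac{85}{679}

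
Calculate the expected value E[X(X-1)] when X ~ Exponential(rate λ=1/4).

E[X(X-1)] = E[X² - X] = E[X²] - E[X]
E[X] = 4
E[X²] = Var(X) + (E[X])² = 16 + (4)² = 32
E[X(X-1)] = 32 - 4 = 28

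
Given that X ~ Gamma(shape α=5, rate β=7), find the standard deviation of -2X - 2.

For X ~ Gamma(shape α=5, rate β=7):
Var(X) = \frac{5}{49}
SD(X) = √(Var(X)) = √(\frac{5}{49}) = \frac{\sqrt{5}}{7}
SD(-2X - 2) = |-2| × SD(X) = 2 × \frac{\sqrt{5}}{7} = \frac{2 \sqrt{5}}{7}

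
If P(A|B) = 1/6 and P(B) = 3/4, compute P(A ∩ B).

By definition, P(A|B) = P(A ∩ B) / P(B)
So P(A ∩ B) = P(A|B) × P(B)
= 1/6 × 3/4
= 1/8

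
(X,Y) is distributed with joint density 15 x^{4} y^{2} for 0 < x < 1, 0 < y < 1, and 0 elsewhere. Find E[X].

E[X] = ∫_0^1 ∫_0^1 x × f(x,y) dy dx
= ∫_0^1 ∫_0^1 x × (15 x^{4} y^{2}) dy dx
= \frac{5}{6}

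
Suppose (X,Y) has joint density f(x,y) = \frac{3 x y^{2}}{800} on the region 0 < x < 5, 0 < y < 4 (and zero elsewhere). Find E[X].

f_X(x) = ∫_0^4 \frac{3 x y^{2}}{800} dy = \frac{2 x}{25}
E[X] = ∫_0^5 x × (\frac{2 x}{25}) dx = \frac{10}{3}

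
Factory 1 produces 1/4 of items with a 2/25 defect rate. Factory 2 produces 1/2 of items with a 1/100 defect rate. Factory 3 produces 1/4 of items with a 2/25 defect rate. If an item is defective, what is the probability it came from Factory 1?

Using Bayes' theorem:
P(F1) = 1/4, P(D|F1) = 2/25
P(F2) = 1/2, P(D|F2) = 1/100
P(F3) = 1/4, P(D|F3) = 2/25
P(D) = P(D|F1)P(F1) + P(D|F2)P(F2) + P(D|F3)P(F3)
     = \frac{9}{200}
P(F1|D) = P(D|F1)P(F1) / P(D)
= \frac{4}{9}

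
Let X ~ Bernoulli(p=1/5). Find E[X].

For X ~ Bernoulli(p=1/5), the expected value is:
E[X] = \frac{1}{5}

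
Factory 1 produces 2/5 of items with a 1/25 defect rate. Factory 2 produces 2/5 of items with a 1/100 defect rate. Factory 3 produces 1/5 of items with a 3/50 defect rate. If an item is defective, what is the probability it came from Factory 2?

Using Bayes' theorem:
P(F1) = 2/5, P(D|F1) = 1/25
P(F2) = 2/5, P(D|F2) = 1/100
P(F3) = 1/5, P(D|F3) = 3/50
P(D) = P(D|F1)P(F1) + P(D|F2)P(F2) + P(D|F3)P(F3)
     = \frac{4}{125}
P(F2|D) = P(D|F2)P(F2) / P(D)
= \frac{1}{8}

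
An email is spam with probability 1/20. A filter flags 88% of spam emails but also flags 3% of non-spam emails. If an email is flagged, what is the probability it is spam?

Let D = the rare event, + = positive/flagged.
P(D) = 1/20
P(+|D) = 88/100 = 22/25
P(+|D') = 3/100
P(+) = P(+|D)P(D) + P(+|D')P(D')
     = \frac{22}{25} × \frac{1}{20} + \frac{3}{100} × \frac{19}{20}
     = \frac{29}{400}
P(D|+) = P(+|D)P(D)/P(+) = \frac{88}{145}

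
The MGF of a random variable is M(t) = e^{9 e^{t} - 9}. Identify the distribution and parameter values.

The MGF M(t) = e^{9 e^{t} - 9} is the standard form for the Poisson distribution.
Comparing with the known MGF formula identifies: Poisson(λ=9)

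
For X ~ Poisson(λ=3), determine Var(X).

For X ~ Poisson(λ=3):
Var(X) = 3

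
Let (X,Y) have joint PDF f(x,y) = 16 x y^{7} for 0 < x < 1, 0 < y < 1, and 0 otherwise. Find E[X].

E[X] = ∫_0^1 ∫_0^1 x × f(x,y) dy dx
= ∫_0^1 ∫_0^1 x × (16 x y^{7}) dy dx
= \frac{2}{3}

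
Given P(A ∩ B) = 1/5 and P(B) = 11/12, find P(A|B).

P(A|B) = P(A ∩ B) / P(B)
= (1/5) / (11/12)
= 12/55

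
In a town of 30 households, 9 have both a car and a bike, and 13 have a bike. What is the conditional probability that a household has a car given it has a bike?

P(A ∩ B) = 9/30 = 3/10
P(B) = 13/30
P(A|B) = P(A ∩ B) / P(B) = (3/10) / (13/30) = 9/13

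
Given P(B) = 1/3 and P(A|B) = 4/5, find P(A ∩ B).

By definition, P(A|B) = P(A ∩ B) / P(B)
So P(A ∩ B) = P(A|B) × P(B)
= 4/5 × 1/3
= 4/15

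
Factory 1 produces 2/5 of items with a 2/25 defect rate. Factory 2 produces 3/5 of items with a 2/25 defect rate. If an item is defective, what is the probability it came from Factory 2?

Using Bayes' theorem:
P(F1) = 2/5, P(D|F1) = 2/25
P(F2) = 3/5, P(D|F2) = 2/25
P(D) = P(D|F1)P(F1) + P(D|F2)P(F2)
     = \frac{2}{25}
P(F2|D) = P(D|F2)P(F2) / P(D)
= \frac{3}{5}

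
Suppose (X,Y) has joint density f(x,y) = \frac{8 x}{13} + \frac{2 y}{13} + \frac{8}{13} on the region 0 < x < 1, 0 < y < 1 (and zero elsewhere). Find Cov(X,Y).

E[XY] = ∫∫ xy × f(x,y) dx dy = \frac{11}{39}
E[X] = \frac{43}{78}
E[Y] = \frac{20}{39}
Cov(X,Y) = E[XY] - E[X]E[Y] = - \frac{1}{1521}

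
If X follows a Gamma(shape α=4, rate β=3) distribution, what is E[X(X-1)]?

E[X(X-1)] = E[X² - X] = E[X²] - E[X]
E[X] = \frac{4}{3}
E[X²] = Var(X) + (E[X])² = \frac{4}{9} + (\frac{4}{3})² = \frac{20}{9}
E[X(X-1)] = \frac{20}{9} - \frac{4}{3} = \frac{8}{9}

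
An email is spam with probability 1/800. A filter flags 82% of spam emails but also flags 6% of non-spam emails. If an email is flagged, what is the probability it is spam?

Let D = the rare event, + = positive/flagged.
P(D) = 1/800
P(+|D) = 82/100 = 41/50
P(+|D') = 6/100 = 3/50
P(+) = P(+|D)P(D) + P(+|D')P(D')
     = \frac{41}{50} × \frac{1}{800} + \frac{3}{50} × \frac{799}{800}
     = \frac{1219}{20000}
P(D|+) = P(+|D)P(D)/P(+) = \frac{41}{2438}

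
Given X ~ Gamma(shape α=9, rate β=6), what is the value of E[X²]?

Using the identity E[X²] = Var(X) + (E[X])²:
E[X] = \frac{3}{2}
Var(X) = \frac{1}{4}
E[X²] = \frac{1}{4} + (\frac{3}{2})²
= \frac{5}{2}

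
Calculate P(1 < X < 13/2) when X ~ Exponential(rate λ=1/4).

P(1 < X < 13/2) = ∫_{1}^{13/2} f(x) dx
where f(x) = \frac{e^{- \frac{x}{4}}}{4}
= - \frac{1}{e^{\frac{13}{8}}} + e^{- \frac{1}{4}}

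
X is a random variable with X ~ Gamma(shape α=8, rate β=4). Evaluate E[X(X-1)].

E[X(X-1)] = E[X² - X] = E[X²] - E[X]
E[X] = 2
E[X²] = Var(X) + (E[X])² = \frac{1}{2} + (2)² = \frac{9}{2}
E[X(X-1)] = \frac{9}{2} - 2 = \frac{5}{2}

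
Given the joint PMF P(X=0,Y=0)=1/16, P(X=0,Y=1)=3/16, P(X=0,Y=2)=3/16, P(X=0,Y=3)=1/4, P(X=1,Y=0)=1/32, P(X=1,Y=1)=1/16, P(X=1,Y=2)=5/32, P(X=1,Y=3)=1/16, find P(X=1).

P(X=1) = P(X=1,Y=0) + P(X=1,Y=1) + P(X=1,Y=2) + P(X=1,Y=3)
= 1/32 + 1/16 + 5/32 + 1/16
= 5/16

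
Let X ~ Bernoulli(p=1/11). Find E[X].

For X ~ Bernoulli(p=1/11), the expected value is:
E[X] = \frac{1}{11}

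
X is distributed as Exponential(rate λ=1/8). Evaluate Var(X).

For X ~ Exponential(rate λ=1/8):
Var(X) = 64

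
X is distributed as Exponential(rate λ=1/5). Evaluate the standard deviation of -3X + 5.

For X ~ Exponential(rate λ=1/5):
Var(X) = 25
SD(X) = √(Var(X)) = √(25) = 5
SD(-3X + 5) = |-3| × SD(X) = 3 × 5 = 15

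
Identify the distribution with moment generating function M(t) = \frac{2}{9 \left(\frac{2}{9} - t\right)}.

The MGF M(t) = \frac{2}{9 \left(\frac{2}{9} - t\right)} is the standard form for the Exponential distribution.
Comparing with the known MGF formula identifies: Exponential(rate λ=2/9)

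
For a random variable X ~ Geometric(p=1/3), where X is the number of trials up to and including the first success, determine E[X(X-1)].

E[X(X-1)] = E[X² - X] = E[X²] - E[X]
E[X] = 3
E[X²] = Var(X) + (E[X])² = 6 + (3)² = 15
E[X(X-1)] = 15 - 3 = 12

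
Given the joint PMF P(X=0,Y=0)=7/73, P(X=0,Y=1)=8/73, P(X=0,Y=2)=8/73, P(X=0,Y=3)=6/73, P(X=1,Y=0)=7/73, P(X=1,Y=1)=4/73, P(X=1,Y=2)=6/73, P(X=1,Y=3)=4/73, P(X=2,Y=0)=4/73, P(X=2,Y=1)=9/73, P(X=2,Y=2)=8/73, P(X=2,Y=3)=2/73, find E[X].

First find marginal of X:
P(X=0) = 29/73
P(X=1) = 21/73
P(X=2) = 23/73
E[X] = 0 × 29/73 + 1 × 21/73 + 2 × 23/73 = 67/73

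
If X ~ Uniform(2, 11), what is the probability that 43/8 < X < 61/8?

P(43/8 < X < 61/8) = ∫_{43/8}^{61/8} f(x) dx
where f(x) = \frac{1}{9}
= \frac{1}{4}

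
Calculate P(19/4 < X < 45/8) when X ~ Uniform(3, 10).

P(19/4 < X < 45/8) = ∫_{19/4}^{45/8} f(x) dx
where f(x) = \frac{1}{7}
= \frac{1}{8}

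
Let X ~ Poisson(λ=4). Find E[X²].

Using the identity E[X²] = Var(X) + (E[X])²:
E[X] = 4
Var(X) = 4
E[X²] = 4 + (4)²
= 20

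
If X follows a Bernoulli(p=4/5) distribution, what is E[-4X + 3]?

For X ~ Bernoulli(p=4/5):
E[X] = \frac{4}{5}
E[-4X + 3] = -4 × E[X] + 3 = - \frac{1}{5}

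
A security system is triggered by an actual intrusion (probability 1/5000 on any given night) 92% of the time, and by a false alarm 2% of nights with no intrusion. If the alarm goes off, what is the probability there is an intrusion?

Let D = the rare event, + = positive/flagged.
P(D) = 1/5000
P(+|D) = 92/100 = 23/25
P(+|D') = 2/100 = 1/50
P(+) = P(+|D)P(D) + P(+|D')P(D')
     = \frac{23}{25} × \frac{1}{5000} + \frac{1}{50} × \frac{4999}{5000}
     = \frac{1009}{50000}
P(D|+) = P(+|D)P(D)/P(+) = \frac{46}{5045}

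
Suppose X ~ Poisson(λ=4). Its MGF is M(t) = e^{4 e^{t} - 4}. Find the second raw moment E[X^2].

To find E[X^2], compute M^(2)(0):
M^(1)(t) = 4 e^{t} e^{4 e^{t} - 4}
M^(2)(t) = 16 e^{2 t} e^{4 e^{t} - 4} + 4 e^{t} e^{4 e^{t} - 4}
M^(2)(0) = 20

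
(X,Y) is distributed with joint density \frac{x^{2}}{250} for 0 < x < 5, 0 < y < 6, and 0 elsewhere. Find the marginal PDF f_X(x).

f_X(x) = ∫_0^6 f(x,y) dy
= ∫_0^6 \frac{x^{2}}{250} dy
= \frac{3 x^{2}}{125} for 0 < x < 5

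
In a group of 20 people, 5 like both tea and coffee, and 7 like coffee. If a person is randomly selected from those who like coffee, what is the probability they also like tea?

P(A ∩ B) = 5/20 = 1/4
P(B) = 7/20
P(A|B) = P(A ∩ B) / P(B) = (1/4) / (7/20) = 5/7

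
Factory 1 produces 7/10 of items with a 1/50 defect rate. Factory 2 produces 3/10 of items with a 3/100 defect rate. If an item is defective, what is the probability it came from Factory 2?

Using Bayes' theorem:
P(F1) = 7/10, P(D|F1) = 1/50
P(F2) = 3/10, P(D|F2) = 3/100
P(D) = P(D|F1)P(F1) + P(D|F2)P(F2)
     = \frac{23}{1000}
P(F2|D) = P(D|F2)P(F2) / P(D)
= \frac{9}{23}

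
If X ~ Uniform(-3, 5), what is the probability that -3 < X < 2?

P(-3 < X < 2) = ∫_{-3}^{2} f(x) dx
where f(x) = \frac{1}{8}
= \frac{5}{8}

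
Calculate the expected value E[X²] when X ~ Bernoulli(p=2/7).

Using the identity E[X²] = Var(X) + (E[X])²:
E[X] = \frac{2}{7}
Var(X) = \frac{10}{49}
E[X²] = \frac{10}{49} + (\frac{2}{7})²
= \frac{2}{7}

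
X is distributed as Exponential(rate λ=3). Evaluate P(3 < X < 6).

P(3 < X < 6) = ∫_{3}^{6} f(x) dx
where f(x) = 3 e^{- 3 x}
= - \frac{1 - e^{9}}{e^{18}}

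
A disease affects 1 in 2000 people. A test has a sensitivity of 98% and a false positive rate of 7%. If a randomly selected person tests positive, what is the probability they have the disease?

Let D = the rare event, + = positive/flagged.
P(D) = 1/2000
P(+|D) = 98/100 = 49/50
P(+|D') = 7/100
P(+) = P(+|D)P(D) + P(+|D')P(D')
     = \frac{49}{50} × \frac{1}{2000} + \frac{7}{100} × \frac{1999}{2000}
     = \frac{14091}{200000}
P(D|+) = P(+|D)P(D)/P(+) = \frac{14}{2013}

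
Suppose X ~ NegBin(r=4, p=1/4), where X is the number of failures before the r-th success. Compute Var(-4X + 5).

For X ~ NegBin(r=4, p=1/4), where X is the number of failures before the r-th success:
Var(X) = 48
Var(-4X + 5) = (-4)² × Var(X) = 16 × 48 = 768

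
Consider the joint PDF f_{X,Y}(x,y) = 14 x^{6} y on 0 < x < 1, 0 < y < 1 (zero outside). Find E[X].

E[X] = ∫_0^1 ∫_0^1 x × f(x,y) dy dx
= ∫_0^1 ∫_0^1 x × (14 x^{6} y) dy dx
= \frac{7}{8}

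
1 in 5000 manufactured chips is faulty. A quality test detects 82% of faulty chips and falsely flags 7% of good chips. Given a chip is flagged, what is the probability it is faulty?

Let D = the rare event, + = positive/flagged.
P(D) = 1/5000
P(+|D) = 82/100 = 41/50
P(+|D') = 7/100
P(+) = P(+|D)P(D) + P(+|D')P(D')
     = \frac{41}{50} × \frac{1}{5000} + \frac{7}{100} × \frac{4999}{5000}
     = \frac{1403}{20000}
P(D|+) = P(+|D)P(D)/P(+) = \frac{82}{35075}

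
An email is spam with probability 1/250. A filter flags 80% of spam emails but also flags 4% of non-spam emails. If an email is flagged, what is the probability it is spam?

Let D = the rare event, + = positive/flagged.
P(D) = 1/250
P(+|D) = 80/100 = 4/5
P(+|D') = 4/100 = 1/25
P(+) = P(+|D)P(D) + P(+|D')P(D')
     = \frac{4}{5} × \frac{1}{250} + \frac{1}{25} × \frac{249}{250}
     = \frac{269}{6250}
P(D|+) = P(+|D)P(D)/P(+) = \frac{20}{269}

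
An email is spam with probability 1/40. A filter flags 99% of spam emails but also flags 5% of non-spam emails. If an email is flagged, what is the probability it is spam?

Let D = the rare event, + = positive/flagged.
P(D) = 1/40
P(+|D) = 99/100
P(+|D') = 5/100 = 1/20
P(+) = P(+|D)P(D) + P(+|D')P(D')
     = \frac{99}{100} × \frac{1}{40} + \frac{1}{20} × \frac{39}{40}
     = \frac{147}{2000}
P(D|+) = P(+|D)P(D)/P(+) = \frac{33}{98}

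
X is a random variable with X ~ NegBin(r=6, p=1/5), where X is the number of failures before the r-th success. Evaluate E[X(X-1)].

E[X(X-1)] = E[X² - X] = E[X²] - E[X]
E[X] = 24
E[X²] = Var(X) + (E[X])² = 120 + (24)² = 696
E[X(X-1)] = 696 - 24 = 672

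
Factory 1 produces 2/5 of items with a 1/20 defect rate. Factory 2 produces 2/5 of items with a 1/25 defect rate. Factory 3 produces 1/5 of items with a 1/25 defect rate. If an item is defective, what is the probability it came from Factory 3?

Using Bayes' theorem:
P(F1) = 2/5, P(D|F1) = 1/20
P(F2) = 2/5, P(D|F2) = 1/25
P(F3) = 1/5, P(D|F3) = 1/25
P(D) = P(D|F1)P(F1) + P(D|F2)P(F2) + P(D|F3)P(F3)
     = \frac{11}{250}
P(F3|D) = P(D|F3)P(F3) / P(D)
= \frac{2}{11}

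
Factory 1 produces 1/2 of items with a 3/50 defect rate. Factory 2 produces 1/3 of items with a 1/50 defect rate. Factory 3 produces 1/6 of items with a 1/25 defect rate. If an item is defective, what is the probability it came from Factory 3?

Using Bayes' theorem:
P(F1) = 1/2, P(D|F1) = 3/50
P(F2) = 1/3, P(D|F2) = 1/50
P(F3) = 1/6, P(D|F3) = 1/25
P(D) = P(D|F1)P(F1) + P(D|F2)P(F2) + P(D|F3)P(F3)
     = \frac{13}{300}
P(F3|D) = P(D|F3)P(F3) / P(D)
= \frac{2}{13}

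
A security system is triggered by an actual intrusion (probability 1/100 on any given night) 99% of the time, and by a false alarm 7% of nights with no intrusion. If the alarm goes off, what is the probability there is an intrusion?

Let D = the rare event, + = positive/flagged.
P(D) = 1/100
P(+|D) = 99/100
P(+|D') = 7/100
P(+) = P(+|D)P(D) + P(+|D')P(D')
     = \frac{99}{100} × \frac{1}{100} + \frac{7}{100} × \frac{99}{100}
     = \frac{99}{1250}
P(D|+) = P(+|D)P(D)/P(+) = \frac{1}{8}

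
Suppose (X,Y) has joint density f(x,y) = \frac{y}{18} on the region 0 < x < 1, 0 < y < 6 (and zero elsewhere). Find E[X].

f_X(x) = ∫_0^6 \frac{y}{18} dy = 1
E[X] = ∫_0^1 x × (1) dx = \frac{1}{2}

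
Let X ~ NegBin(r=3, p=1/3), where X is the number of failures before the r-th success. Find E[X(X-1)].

E[X(X-1)] = E[X² - X] = E[X²] - E[X]
E[X] = 6
E[X²] = Var(X) + (E[X])² = 18 + (6)² = 54
E[X(X-1)] = 54 - 6 = 48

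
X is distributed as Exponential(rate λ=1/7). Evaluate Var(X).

For X ~ Exponential(rate λ=1/7):
Var(X) = 49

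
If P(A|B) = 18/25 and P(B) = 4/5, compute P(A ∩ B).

By definition, P(A|B) = P(A ∩ B) / P(B)
So P(A ∩ B) = P(A|B) × P(B)
= 18/25 × 4/5
= 72/125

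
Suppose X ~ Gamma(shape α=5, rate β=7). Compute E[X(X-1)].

E[X(X-1)] = E[X² - X] = E[X²] - E[X]
E[X] = \frac{5}{7}
E[X²] = Var(X) + (E[X])² = \frac{5}{49} + (\frac{5}{7})² = \frac{30}{49}
E[X(X-1)] = \frac{30}{49} - \frac{5}{7} = - \frac{5}{49}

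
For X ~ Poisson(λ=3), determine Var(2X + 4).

For X ~ Poisson(λ=3):
Var(X) = 3
Var(2X + 4) = (2)² × Var(X) = 4 × 3 = 12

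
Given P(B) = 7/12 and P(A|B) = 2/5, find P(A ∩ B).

By definition, P(A|B) = P(A ∩ B) / P(B)
So P(A ∩ B) = P(A|B) × P(B)
= 2/5 × 7/12
= 7/30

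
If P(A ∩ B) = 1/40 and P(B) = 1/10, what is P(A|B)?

P(A|B) = P(A ∩ B) / P(B)
= (1/40) / (1/10)
= 1/4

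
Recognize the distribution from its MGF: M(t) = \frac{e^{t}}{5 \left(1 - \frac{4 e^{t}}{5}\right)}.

The MGF M(t) = \frac{e^{t}}{5 \left(1 - \frac{4 e^{t}}{5}\right)} is the standard form for the Geometric distribution.
Comparing with the known MGF formula identifies: Geometric(p=1/5), X = trial number of first success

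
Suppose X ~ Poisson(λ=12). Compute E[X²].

Using the identity E[X²] = Var(X) + (E[X])²:
E[X] = 12
Var(X) = 12
E[X²] = 12 + (12)²
= 156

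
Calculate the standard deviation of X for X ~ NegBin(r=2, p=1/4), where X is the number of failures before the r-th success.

For X ~ NegBin(r=2, p=1/4), where X is the number of failures before the r-th success:
Var(X) = 24
SD(X) = √(Var(X)) = √(24) = 2 \sqrt{6}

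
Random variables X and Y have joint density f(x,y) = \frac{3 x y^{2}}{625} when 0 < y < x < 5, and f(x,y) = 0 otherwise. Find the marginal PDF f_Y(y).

f_Y(y) = ∫_y^5 \frac{3 x y^{2}}{625} dx = \frac{3 y^{2} \left(25 - y^{2}\right)}{1250}
for 0 < y < 5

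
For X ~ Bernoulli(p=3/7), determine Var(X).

For X ~ Bernoulli(p=3/7):
Var(X) = \frac{12}{49}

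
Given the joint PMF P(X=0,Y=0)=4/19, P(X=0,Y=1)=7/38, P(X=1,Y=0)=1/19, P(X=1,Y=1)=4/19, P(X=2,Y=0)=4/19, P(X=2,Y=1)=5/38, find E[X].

First find marginal of X:
P(X=0) = 15/38
P(X=1) = 5/19
P(X=2) = 13/38
E[X] = 0 × 15/38 + 1 × 5/19 + 2 × 13/38 = 18/19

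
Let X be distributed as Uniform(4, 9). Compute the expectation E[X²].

Using the identity E[X²] = Var(X) + (E[X])²:
E[X] = \frac{13}{2}
Var(X) = \frac{25}{12}
E[X²] = \frac{25}{12} + (\frac{13}{2})²
= \frac{133}{3}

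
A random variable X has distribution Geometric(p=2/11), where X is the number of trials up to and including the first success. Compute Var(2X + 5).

For X ~ Geometric(p=2/11), where X is the number of trials up to and including the first success:
Var(X) = \frac{99}{4}
Var(2X + 5) = (2)² × Var(X) = 4 × \frac{99}{4} = 99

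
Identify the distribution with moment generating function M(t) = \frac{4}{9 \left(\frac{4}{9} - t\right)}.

The MGF M(t) = \frac{4}{9 \left(\frac{4}{9} - t\right)} is the standard form for the Exponential distribution.
Comparing with the known MGF formula identifies: Exponential(rate λ=4/9)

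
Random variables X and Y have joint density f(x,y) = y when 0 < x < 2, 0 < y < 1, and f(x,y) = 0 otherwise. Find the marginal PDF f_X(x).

f_X(x) = ∫_0^1 f(x,y) dy
= ∫_0^1 y dy
= \frac{1}{2} for 0 < x < 2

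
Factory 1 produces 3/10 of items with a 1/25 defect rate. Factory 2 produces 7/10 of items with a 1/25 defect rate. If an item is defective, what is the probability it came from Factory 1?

Using Bayes' theorem:
P(F1) = 3/10, P(D|F1) = 1/25
P(F2) = 7/10, P(D|F2) = 1/25
P(D) = P(D|F1)P(F1) + P(D|F2)P(F2)
     = \frac{1}{25}
P(F1|D) = P(D|F1)P(F1) / P(D)
= \frac{3}{10}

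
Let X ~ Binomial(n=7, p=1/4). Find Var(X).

For X ~ Binomial(n=7, p=1/4):
Var(X) = \frac{21}{16}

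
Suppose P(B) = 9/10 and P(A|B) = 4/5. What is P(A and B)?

By definition, P(A|B) = P(A ∩ B) / P(B)
So P(A ∩ B) = P(A|B) × P(B)
= 4/5 × 9/10
= 18/25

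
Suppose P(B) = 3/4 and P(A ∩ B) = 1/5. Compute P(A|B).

P(A|B) = P(A ∩ B) / P(B)
= (1/5) / (3/4)
= 4/15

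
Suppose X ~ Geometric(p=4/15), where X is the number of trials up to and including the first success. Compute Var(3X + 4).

For X ~ Geometric(p=4/15), where X is the number of trials up to and including the first success:
Var(X) = \frac{165}{16}
Var(3X + 4) = (3)² × Var(X) = 9 × \frac{165}{16} = \frac{1485}{16}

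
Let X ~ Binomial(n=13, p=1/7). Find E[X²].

Using the identity E[X²] = Var(X) + (E[X])²:
E[X] = \frac{13}{7}
Var(X) = \frac{78}{49}
E[X²] = \frac{78}{49} + (\frac{13}{7})²
= \frac{247}{49}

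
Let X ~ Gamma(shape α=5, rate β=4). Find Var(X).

For X ~ Gamma(shape α=5, rate β=4):
Var(X) = \frac{5}{16}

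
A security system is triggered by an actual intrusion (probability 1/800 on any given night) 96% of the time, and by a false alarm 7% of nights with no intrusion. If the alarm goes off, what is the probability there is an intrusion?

Let D = the rare event, + = positive/flagged.
P(D) = 1/800
P(+|D) = 96/100 = 24/25
P(+|D') = 7/100
P(+) = P(+|D)P(D) + P(+|D')P(D')
     = \frac{24}{25} × \frac{1}{800} + \frac{7}{100} × \frac{799}{800}
     = \frac{5689}{80000}
P(D|+) = P(+|D)P(D)/P(+) = \frac{96}{5689}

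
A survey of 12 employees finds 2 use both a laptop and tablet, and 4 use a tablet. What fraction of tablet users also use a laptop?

P(A ∩ B) = 2/12 = 1/6
P(B) = 4/12 = 1/3
P(A|B) = P(A ∩ B) / P(B) = (1/6) / (1/3) = 1/2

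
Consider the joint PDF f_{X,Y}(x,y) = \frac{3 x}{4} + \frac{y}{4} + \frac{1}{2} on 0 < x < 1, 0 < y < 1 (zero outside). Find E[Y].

E[Y] = ∫_0^1 ∫_0^1 y × f(x,y) dx dy
= \frac{25}{48}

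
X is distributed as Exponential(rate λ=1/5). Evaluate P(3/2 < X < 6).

P(3/2 < X < 6) = ∫_{3/2}^{6} f(x) dx
where f(x) = \frac{e^{- \frac{x}{5}}}{5}
= - \frac{1}{e^{\frac{6}{5}}} + e^{- \frac{3}{10}}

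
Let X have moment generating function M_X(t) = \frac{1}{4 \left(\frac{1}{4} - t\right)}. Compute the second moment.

To find E[X^2], compute M^(2)(0):
M^(1)(t) = \frac{1}{4 \left(\frac{1}{4} - t\right)^{2}}
M^(2)(t) = \frac{1}{2 \left(\frac{1}{4} - t\right)^{3}}
M^(2)(0) = 32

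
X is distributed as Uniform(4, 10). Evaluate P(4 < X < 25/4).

P(4 < X < 25/4) = ∫_{4}^{25/4} f(x) dx
where f(x) = \frac{1}{6}
= \frac{3}{8}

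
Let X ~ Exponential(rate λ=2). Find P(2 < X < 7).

P(2 < X < 7) = ∫_{2}^{7} f(x) dx
where f(x) = 2 e^{- 2 x}
= - \frac{1 - e^{10}}{e^{14}}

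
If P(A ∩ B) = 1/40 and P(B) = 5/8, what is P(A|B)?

P(A|B) = P(A ∩ B) / P(B)
= (1/40) / (5/8)
= 1/25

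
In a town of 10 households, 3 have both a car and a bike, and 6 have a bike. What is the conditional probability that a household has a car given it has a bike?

P(A ∩ B) = 3/10
P(B) = 6/10 = 3/5
P(A|B) = P(A ∩ B) / P(B) = (3/10) / (3/5) = 1/2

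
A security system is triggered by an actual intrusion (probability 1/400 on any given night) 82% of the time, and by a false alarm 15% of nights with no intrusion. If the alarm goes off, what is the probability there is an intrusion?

Let D = the rare event, + = positive/flagged.
P(D) = 1/400
P(+|D) = 82/100 = 41/50
P(+|D') = 15/100 = 3/20
P(+) = P(+|D)P(D) + P(+|D')P(D')
     = \frac{41}{50} × \frac{1}{400} + \frac{3}{20} × \frac{399}{400}
     = \frac{6067}{40000}
P(D|+) = P(+|D)P(D)/P(+) = \frac{82}{6067}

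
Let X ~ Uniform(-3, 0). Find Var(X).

For X ~ Uniform(-3, 0):
Var(X) = \frac{3}{4}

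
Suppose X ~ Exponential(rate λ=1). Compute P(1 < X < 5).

P(1 < X < 5) = ∫_{1}^{5} f(x) dx
where f(x) = e^{- x}
= - \frac{1 - e^{4}}{e^{5}}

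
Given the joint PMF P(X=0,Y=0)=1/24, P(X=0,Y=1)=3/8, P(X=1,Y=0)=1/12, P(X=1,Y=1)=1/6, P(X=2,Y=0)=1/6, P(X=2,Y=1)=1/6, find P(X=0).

P(X=0) = P(X=0,Y=0) + P(X=0,Y=1)
= 1/24 + 3/8
= 5/12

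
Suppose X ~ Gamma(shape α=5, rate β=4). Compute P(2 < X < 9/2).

P(2 < X < 9/2) = ∫_{2}^{9/2} f(x) dx
where f(x) = \frac{128 x^{4} e^{- 4 x}}{3}
= \frac{-5527 + 297 e^{10}}{e^{18}}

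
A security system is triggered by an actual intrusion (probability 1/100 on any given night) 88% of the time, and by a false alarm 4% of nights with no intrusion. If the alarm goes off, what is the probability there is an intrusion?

Let D = the rare event, + = positive/flagged.
P(D) = 1/100
P(+|D) = 88/100 = 22/25
P(+|D') = 4/100 = 1/25
P(+) = P(+|D)P(D) + P(+|D')P(D')
     = \frac{22}{25} × \frac{1}{100} + \frac{1}{25} × \frac{99}{100}
     = \frac{121}{2500}
P(D|+) = P(+|D)P(D)/P(+) = \frac{2}{11}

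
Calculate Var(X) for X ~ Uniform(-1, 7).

For X ~ Uniform(-1, 7):
Var(X) = \frac{16}{3}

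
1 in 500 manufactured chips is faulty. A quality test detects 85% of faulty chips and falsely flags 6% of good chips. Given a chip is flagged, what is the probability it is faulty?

Let D = the rare event, + = positive/flagged.
P(D) = 1/500
P(+|D) = 85/100 = 17/20
P(+|D') = 6/100 = 3/50
P(+) = P(+|D)P(D) + P(+|D')P(D')
     = \frac{17}{20} × \frac{1}{500} + \frac{3}{50} × \frac{499}{500}
     = \frac{3079}{50000}
P(D|+) = P(+|D)P(D)/P(+) = \frac{85}{3079}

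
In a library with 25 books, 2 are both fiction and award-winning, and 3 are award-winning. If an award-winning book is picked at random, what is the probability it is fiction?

P(A ∩ B) = 2/25
P(B) = 3/25
P(A|B) = P(A ∩ B) / P(B) = (2/25) / (3/25) = 2/3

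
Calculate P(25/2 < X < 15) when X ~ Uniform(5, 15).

P(25/2 < X < 15) = ∫_{25/2}^{15} f(x) dx
where f(x) = \frac{1}{10}
= \frac{1}{4}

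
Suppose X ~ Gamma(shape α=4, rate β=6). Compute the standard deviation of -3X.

For X ~ Gamma(shape α=4, rate β=6):
Var(X) = \frac{1}{9}
SD(X) = √(Var(X)) = √(\frac{1}{9}) = \frac{1}{3}
SD(-3X) = |-3| × SD(X) = 3 × \frac{1}{3} = 1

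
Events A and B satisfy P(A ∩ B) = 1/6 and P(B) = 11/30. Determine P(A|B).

P(A|B) = P(A ∩ B) / P(B)
= (1/6) / (11/30)
= 5/11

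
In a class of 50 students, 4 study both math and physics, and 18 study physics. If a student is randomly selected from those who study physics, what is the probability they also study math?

P(A ∩ B) = 4/50 = 2/25
P(B) = 18/50 = 9/25
P(A|B) = P(A ∩ B) / P(B) = (2/25) / (9/25) = 2/9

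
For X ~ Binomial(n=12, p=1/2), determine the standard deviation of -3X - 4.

For X ~ Binomial(n=12, p=1/2):
Var(X) = 3
SD(X) = √(Var(X)) = √(3) = \sqrt{3}
SD(-3X - 4) = |-3| × SD(X) = 3 × \sqrt{3} = 3 \sqrt{3}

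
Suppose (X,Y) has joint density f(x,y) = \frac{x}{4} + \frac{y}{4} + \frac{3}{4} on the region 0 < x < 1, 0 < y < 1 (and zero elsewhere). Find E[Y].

E[Y] = ∫_0^1 ∫_0^1 y × f(x,y) dx dy
= \frac{25}{48}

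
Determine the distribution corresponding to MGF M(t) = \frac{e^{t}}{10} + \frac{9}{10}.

The MGF M(t) = \frac{e^{t}}{10} + \frac{9}{10} is the standard form for the Bernoulli distribution.
Comparing with the known MGF formula identifies: Bernoulli(p=1/10)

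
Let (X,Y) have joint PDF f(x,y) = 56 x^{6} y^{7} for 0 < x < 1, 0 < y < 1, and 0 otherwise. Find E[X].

E[X] = ∫_0^1 ∫_0^1 x × f(x,y) dy dx
= ∫_0^1 ∫_0^1 x × (56 x^{6} y^{7}) dy dx
= \frac{7}{8}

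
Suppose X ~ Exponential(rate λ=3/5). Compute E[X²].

Using the identity E[X²] = Var(X) + (E[X])²:
E[X] = \frac{5}{3}
Var(X) = \frac{25}{9}
E[X²] = \frac{25}{9} + (\frac{5}{3})²
= \frac{50}{9}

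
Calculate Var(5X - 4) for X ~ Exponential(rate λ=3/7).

For X ~ Exponential(rate λ=3/7):
Var(X) = \frac{49}{9}
Var(5X - 4) = (5)² × Var(X) = 25 × \frac{49}{9} = \frac{1225}{9}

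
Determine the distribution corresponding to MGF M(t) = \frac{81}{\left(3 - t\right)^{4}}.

The MGF M(t) = \frac{81}{\left(3 - t\right)^{4}} is the standard form for the Gamma distribution.
Comparing with the known MGF formula identifies: Gamma(shape α=4, rate β=3)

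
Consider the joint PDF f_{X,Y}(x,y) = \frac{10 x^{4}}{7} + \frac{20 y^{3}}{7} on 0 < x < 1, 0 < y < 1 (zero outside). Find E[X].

E[X] = ∫_0^1 ∫_0^1 x × f(x,y) dy dx
= ∫_0^1 ∫_0^1 x × (\frac{10 x^{4}}{7} + \frac{20 y^{3}}{7}) dy dx
= \frac{25}{42}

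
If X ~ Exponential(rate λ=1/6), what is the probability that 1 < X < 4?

P(1 < X < 4) = ∫_{1}^{4} f(x) dx
where f(x) = \frac{e^{- \frac{x}{6}}}{6}
= - \frac{1}{e^{\frac{2}{3}}} + e^{- \frac{1}{6}}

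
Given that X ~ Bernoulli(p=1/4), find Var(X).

For X ~ Bernoulli(p=1/4):
Var(X) = \frac{3}{16}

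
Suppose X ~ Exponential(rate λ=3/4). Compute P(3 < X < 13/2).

P(3 < X < 13/2) = ∫_{3}^{13/2} f(x) dx
where f(x) = \frac{3 e^{- \frac{3 x}{4}}}{4}
= - \frac{1}{e^{\frac{39}{8}}} + e^{- \frac{9}{4}}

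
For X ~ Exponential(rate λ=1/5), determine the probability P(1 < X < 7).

P(1 < X < 7) = ∫_{1}^{7} f(x) dx
where f(x) = \frac{e^{- \frac{x}{5}}}{5}
= - \frac{1 - e^{\frac{6}{5}}}{e^{\frac{7}{5}}}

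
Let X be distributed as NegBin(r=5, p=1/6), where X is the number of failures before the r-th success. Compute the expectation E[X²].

Using the identity E[X²] = Var(X) + (E[X])²:
E[X] = 25
Var(X) = 150
E[X²] = 150 + (25)²
= 775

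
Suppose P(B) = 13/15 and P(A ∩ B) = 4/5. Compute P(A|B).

P(A|B) = P(A ∩ B) / P(B)
= (4/5) / (13/15)
= 12/13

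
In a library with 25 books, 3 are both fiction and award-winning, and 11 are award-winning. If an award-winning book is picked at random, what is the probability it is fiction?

P(A ∩ B) = 3/25
P(B) = 11/25
P(A|B) = P(A ∩ B) / P(B) = (3/25) / (11/25) = 3/11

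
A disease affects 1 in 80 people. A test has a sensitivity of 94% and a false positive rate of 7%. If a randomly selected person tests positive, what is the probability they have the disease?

Let D = the rare event, + = positive/flagged.
P(D) = 1/80
P(+|D) = 94/100 = 47/50
P(+|D') = 7/100
P(+) = P(+|D)P(D) + P(+|D')P(D')
     = \frac{47}{50} × \frac{1}{80} + \frac{7}{100} × \frac{79}{80}
     = \frac{647}{8000}
P(D|+) = P(+|D)P(D)/P(+) = \frac{94}{647}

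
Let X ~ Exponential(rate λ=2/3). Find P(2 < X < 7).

P(2 < X < 7) = ∫_{2}^{7} f(x) dx
where f(x) = \frac{2 e^{- \frac{2 x}{3}}}{3}
= - \frac{1 - e^{\frac{10}{3}}}{e^{\frac{14}{3}}}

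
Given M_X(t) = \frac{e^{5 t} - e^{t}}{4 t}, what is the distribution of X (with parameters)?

The MGF M(t) = \frac{e^{5 t} - e^{t}}{4 t} is the standard form for the Uniform distribution.
Comparing with the known MGF formula identifies: Uniform(1, 5)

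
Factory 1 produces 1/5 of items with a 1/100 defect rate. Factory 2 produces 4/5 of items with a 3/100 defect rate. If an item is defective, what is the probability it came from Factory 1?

Using Bayes' theorem:
P(F1) = 1/5, P(D|F1) = 1/100
P(F2) = 4/5, P(D|F2) = 3/100
P(D) = P(D|F1)P(F1) + P(D|F2)P(F2)
     = \frac{13}{500}
P(F1|D) = P(D|F1)P(F1) / P(D)
= \frac{1}{13}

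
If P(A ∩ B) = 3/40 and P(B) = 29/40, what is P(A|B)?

P(A|B) = P(A ∩ B) / P(B)
= (3/40) / (29/40)
= 3/29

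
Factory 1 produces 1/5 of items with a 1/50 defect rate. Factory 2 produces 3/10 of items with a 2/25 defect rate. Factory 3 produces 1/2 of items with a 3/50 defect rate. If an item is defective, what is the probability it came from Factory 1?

Using Bayes' theorem:
P(F1) = 1/5, P(D|F1) = 1/50
P(F2) = 3/10, P(D|F2) = 2/25
P(F3) = 1/2, P(D|F3) = 3/50
P(D) = P(D|F1)P(F1) + P(D|F2)P(F2) + P(D|F3)P(F3)
     = \frac{29}{500}
P(F1|D) = P(D|F1)P(F1) / P(D)
= \frac{2}{29}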